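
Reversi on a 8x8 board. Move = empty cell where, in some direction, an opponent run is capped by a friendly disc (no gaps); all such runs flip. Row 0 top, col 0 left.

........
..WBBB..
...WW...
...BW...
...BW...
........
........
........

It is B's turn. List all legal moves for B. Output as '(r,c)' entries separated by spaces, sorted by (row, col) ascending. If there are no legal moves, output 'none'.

Answer: (1,1) (2,5) (3,2) (3,5) (4,5) (5,4) (5,5)

Derivation:
(0,1): no bracket -> illegal
(0,2): no bracket -> illegal
(0,3): no bracket -> illegal
(1,1): flips 1 -> legal
(2,1): no bracket -> illegal
(2,2): no bracket -> illegal
(2,5): flips 1 -> legal
(3,2): flips 1 -> legal
(3,5): flips 2 -> legal
(4,5): flips 1 -> legal
(5,3): no bracket -> illegal
(5,4): flips 3 -> legal
(5,5): flips 1 -> legal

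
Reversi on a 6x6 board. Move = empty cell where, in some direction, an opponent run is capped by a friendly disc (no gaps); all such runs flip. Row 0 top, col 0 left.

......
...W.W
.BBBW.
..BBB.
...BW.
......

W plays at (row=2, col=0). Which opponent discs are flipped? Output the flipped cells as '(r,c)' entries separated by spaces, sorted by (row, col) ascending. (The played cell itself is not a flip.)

Dir NW: edge -> no flip
Dir N: first cell '.' (not opp) -> no flip
Dir NE: first cell '.' (not opp) -> no flip
Dir W: edge -> no flip
Dir E: opp run (2,1) (2,2) (2,3) capped by W -> flip
Dir SW: edge -> no flip
Dir S: first cell '.' (not opp) -> no flip
Dir SE: first cell '.' (not opp) -> no flip

Answer: (2,1) (2,2) (2,3)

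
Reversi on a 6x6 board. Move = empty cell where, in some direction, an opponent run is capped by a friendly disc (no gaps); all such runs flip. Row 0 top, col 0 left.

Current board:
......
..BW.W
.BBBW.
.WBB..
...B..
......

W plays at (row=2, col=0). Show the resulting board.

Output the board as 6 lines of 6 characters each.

Place W at (2,0); scan 8 dirs for brackets.
Dir NW: edge -> no flip
Dir N: first cell '.' (not opp) -> no flip
Dir NE: first cell '.' (not opp) -> no flip
Dir W: edge -> no flip
Dir E: opp run (2,1) (2,2) (2,3) capped by W -> flip
Dir SW: edge -> no flip
Dir S: first cell '.' (not opp) -> no flip
Dir SE: first cell 'W' (not opp) -> no flip
All flips: (2,1) (2,2) (2,3)

Answer: ......
..BW.W
WWWWW.
.WBB..
...B..
......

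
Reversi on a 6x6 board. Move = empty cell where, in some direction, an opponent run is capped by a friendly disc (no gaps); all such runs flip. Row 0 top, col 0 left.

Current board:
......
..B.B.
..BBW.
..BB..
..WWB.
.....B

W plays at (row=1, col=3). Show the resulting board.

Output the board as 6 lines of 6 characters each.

Answer: ......
..BWB.
..BWW.
..BW..
..WWB.
.....B

Derivation:
Place W at (1,3); scan 8 dirs for brackets.
Dir NW: first cell '.' (not opp) -> no flip
Dir N: first cell '.' (not opp) -> no flip
Dir NE: first cell '.' (not opp) -> no flip
Dir W: opp run (1,2), next='.' -> no flip
Dir E: opp run (1,4), next='.' -> no flip
Dir SW: opp run (2,2), next='.' -> no flip
Dir S: opp run (2,3) (3,3) capped by W -> flip
Dir SE: first cell 'W' (not opp) -> no flip
All flips: (2,3) (3,3)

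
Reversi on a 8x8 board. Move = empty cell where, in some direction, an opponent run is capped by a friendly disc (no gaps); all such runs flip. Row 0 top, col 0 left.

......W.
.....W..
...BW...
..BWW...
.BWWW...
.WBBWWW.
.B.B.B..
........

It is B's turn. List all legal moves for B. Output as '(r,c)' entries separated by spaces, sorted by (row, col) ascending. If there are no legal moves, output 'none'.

(0,4): no bracket -> illegal
(0,5): no bracket -> illegal
(0,7): no bracket -> illegal
(1,3): no bracket -> illegal
(1,4): no bracket -> illegal
(1,6): no bracket -> illegal
(1,7): no bracket -> illegal
(2,2): no bracket -> illegal
(2,5): flips 3 -> legal
(2,6): no bracket -> illegal
(3,1): flips 1 -> legal
(3,5): flips 3 -> legal
(4,0): no bracket -> illegal
(4,5): flips 6 -> legal
(4,6): no bracket -> illegal
(4,7): flips 1 -> legal
(5,0): flips 1 -> legal
(5,7): flips 3 -> legal
(6,0): no bracket -> illegal
(6,2): no bracket -> illegal
(6,4): no bracket -> illegal
(6,6): no bracket -> illegal
(6,7): no bracket -> illegal

Answer: (2,5) (3,1) (3,5) (4,5) (4,7) (5,0) (5,7)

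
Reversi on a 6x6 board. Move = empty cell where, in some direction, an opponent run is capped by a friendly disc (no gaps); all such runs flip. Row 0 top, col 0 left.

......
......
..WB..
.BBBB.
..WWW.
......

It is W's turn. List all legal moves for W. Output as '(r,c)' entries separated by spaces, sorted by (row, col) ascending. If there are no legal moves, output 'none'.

(1,2): no bracket -> illegal
(1,3): flips 2 -> legal
(1,4): no bracket -> illegal
(2,0): flips 1 -> legal
(2,1): flips 1 -> legal
(2,4): flips 3 -> legal
(2,5): flips 1 -> legal
(3,0): no bracket -> illegal
(3,5): no bracket -> illegal
(4,0): flips 1 -> legal
(4,1): no bracket -> illegal
(4,5): no bracket -> illegal

Answer: (1,3) (2,0) (2,1) (2,4) (2,5) (4,0)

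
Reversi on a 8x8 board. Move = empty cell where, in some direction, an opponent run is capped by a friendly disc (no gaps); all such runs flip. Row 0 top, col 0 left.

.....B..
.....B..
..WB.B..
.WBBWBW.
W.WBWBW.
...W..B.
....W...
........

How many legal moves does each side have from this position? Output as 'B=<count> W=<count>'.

Answer: B=15 W=10

Derivation:
-- B to move --
(1,1): flips 1 -> legal
(1,2): flips 1 -> legal
(1,3): no bracket -> illegal
(2,0): no bracket -> illegal
(2,1): flips 1 -> legal
(2,4): no bracket -> illegal
(2,6): flips 2 -> legal
(2,7): flips 1 -> legal
(3,0): flips 1 -> legal
(3,7): flips 1 -> legal
(4,1): flips 1 -> legal
(4,7): flips 2 -> legal
(5,0): no bracket -> illegal
(5,1): flips 1 -> legal
(5,2): flips 1 -> legal
(5,4): no bracket -> illegal
(5,5): flips 1 -> legal
(5,7): flips 1 -> legal
(6,2): flips 2 -> legal
(6,3): flips 1 -> legal
(6,5): no bracket -> illegal
(7,3): no bracket -> illegal
(7,4): no bracket -> illegal
(7,5): no bracket -> illegal
B mobility = 15
-- W to move --
(0,4): no bracket -> illegal
(0,6): no bracket -> illegal
(1,2): flips 1 -> legal
(1,3): flips 3 -> legal
(1,4): flips 1 -> legal
(1,6): flips 1 -> legal
(2,1): no bracket -> illegal
(2,4): flips 3 -> legal
(2,6): flips 1 -> legal
(4,1): no bracket -> illegal
(4,7): no bracket -> illegal
(5,2): flips 1 -> legal
(5,4): flips 1 -> legal
(5,5): no bracket -> illegal
(5,7): no bracket -> illegal
(6,5): no bracket -> illegal
(6,6): flips 1 -> legal
(6,7): flips 2 -> legal
W mobility = 10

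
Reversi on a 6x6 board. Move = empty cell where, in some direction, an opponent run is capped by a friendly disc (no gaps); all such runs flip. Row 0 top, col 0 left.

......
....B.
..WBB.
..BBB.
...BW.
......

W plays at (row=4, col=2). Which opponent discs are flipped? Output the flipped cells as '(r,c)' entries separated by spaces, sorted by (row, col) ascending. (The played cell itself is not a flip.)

Dir NW: first cell '.' (not opp) -> no flip
Dir N: opp run (3,2) capped by W -> flip
Dir NE: opp run (3,3) (2,4), next='.' -> no flip
Dir W: first cell '.' (not opp) -> no flip
Dir E: opp run (4,3) capped by W -> flip
Dir SW: first cell '.' (not opp) -> no flip
Dir S: first cell '.' (not opp) -> no flip
Dir SE: first cell '.' (not opp) -> no flip

Answer: (3,2) (4,3)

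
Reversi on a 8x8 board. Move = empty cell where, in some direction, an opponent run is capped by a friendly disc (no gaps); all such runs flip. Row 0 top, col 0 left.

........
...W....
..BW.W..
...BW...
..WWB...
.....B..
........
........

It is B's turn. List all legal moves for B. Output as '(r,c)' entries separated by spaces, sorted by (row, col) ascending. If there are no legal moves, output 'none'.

Answer: (0,3) (0,4) (2,4) (3,5) (4,1) (5,1) (5,3)

Derivation:
(0,2): no bracket -> illegal
(0,3): flips 2 -> legal
(0,4): flips 1 -> legal
(1,2): no bracket -> illegal
(1,4): no bracket -> illegal
(1,5): no bracket -> illegal
(1,6): no bracket -> illegal
(2,4): flips 2 -> legal
(2,6): no bracket -> illegal
(3,1): no bracket -> illegal
(3,2): no bracket -> illegal
(3,5): flips 1 -> legal
(3,6): no bracket -> illegal
(4,1): flips 2 -> legal
(4,5): no bracket -> illegal
(5,1): flips 1 -> legal
(5,2): no bracket -> illegal
(5,3): flips 1 -> legal
(5,4): no bracket -> illegal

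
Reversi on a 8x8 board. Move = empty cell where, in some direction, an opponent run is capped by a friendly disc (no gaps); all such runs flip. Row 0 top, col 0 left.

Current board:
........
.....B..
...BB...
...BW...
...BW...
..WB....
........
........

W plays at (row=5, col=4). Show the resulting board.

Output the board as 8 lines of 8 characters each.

Place W at (5,4); scan 8 dirs for brackets.
Dir NW: opp run (4,3), next='.' -> no flip
Dir N: first cell 'W' (not opp) -> no flip
Dir NE: first cell '.' (not opp) -> no flip
Dir W: opp run (5,3) capped by W -> flip
Dir E: first cell '.' (not opp) -> no flip
Dir SW: first cell '.' (not opp) -> no flip
Dir S: first cell '.' (not opp) -> no flip
Dir SE: first cell '.' (not opp) -> no flip
All flips: (5,3)

Answer: ........
.....B..
...BB...
...BW...
...BW...
..WWW...
........
........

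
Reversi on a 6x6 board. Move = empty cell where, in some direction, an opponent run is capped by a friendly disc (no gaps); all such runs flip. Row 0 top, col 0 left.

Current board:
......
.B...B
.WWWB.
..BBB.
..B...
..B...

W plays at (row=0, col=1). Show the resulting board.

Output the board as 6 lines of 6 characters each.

Place W at (0,1); scan 8 dirs for brackets.
Dir NW: edge -> no flip
Dir N: edge -> no flip
Dir NE: edge -> no flip
Dir W: first cell '.' (not opp) -> no flip
Dir E: first cell '.' (not opp) -> no flip
Dir SW: first cell '.' (not opp) -> no flip
Dir S: opp run (1,1) capped by W -> flip
Dir SE: first cell '.' (not opp) -> no flip
All flips: (1,1)

Answer: .W....
.W...B
.WWWB.
..BBB.
..B...
..B...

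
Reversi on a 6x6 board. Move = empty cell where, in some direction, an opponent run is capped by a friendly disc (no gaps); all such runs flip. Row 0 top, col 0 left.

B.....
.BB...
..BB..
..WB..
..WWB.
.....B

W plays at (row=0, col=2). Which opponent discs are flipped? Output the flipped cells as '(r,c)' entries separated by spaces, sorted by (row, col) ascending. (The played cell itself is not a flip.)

Dir NW: edge -> no flip
Dir N: edge -> no flip
Dir NE: edge -> no flip
Dir W: first cell '.' (not opp) -> no flip
Dir E: first cell '.' (not opp) -> no flip
Dir SW: opp run (1,1), next='.' -> no flip
Dir S: opp run (1,2) (2,2) capped by W -> flip
Dir SE: first cell '.' (not opp) -> no flip

Answer: (1,2) (2,2)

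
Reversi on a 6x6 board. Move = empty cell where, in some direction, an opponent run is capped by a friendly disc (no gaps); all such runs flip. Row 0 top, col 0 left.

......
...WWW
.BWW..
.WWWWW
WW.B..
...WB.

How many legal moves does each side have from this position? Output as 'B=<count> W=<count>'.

-- B to move --
(0,2): no bracket -> illegal
(0,3): flips 3 -> legal
(0,4): no bracket -> illegal
(0,5): no bracket -> illegal
(1,1): no bracket -> illegal
(1,2): no bracket -> illegal
(2,0): no bracket -> illegal
(2,4): flips 2 -> legal
(2,5): flips 1 -> legal
(3,0): no bracket -> illegal
(4,2): no bracket -> illegal
(4,4): no bracket -> illegal
(4,5): no bracket -> illegal
(5,0): no bracket -> illegal
(5,1): flips 2 -> legal
(5,2): flips 1 -> legal
B mobility = 5
-- W to move --
(1,0): flips 1 -> legal
(1,1): flips 1 -> legal
(1,2): no bracket -> illegal
(2,0): flips 1 -> legal
(3,0): no bracket -> illegal
(4,2): no bracket -> illegal
(4,4): no bracket -> illegal
(4,5): no bracket -> illegal
(5,2): flips 1 -> legal
(5,5): flips 1 -> legal
W mobility = 5

Answer: B=5 W=5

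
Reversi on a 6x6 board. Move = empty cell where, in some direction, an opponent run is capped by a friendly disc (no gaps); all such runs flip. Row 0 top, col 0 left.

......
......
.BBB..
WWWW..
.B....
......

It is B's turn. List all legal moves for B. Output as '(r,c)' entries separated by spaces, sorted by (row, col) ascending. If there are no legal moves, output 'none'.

(2,0): no bracket -> illegal
(2,4): no bracket -> illegal
(3,4): no bracket -> illegal
(4,0): flips 1 -> legal
(4,2): flips 1 -> legal
(4,3): flips 2 -> legal
(4,4): flips 1 -> legal

Answer: (4,0) (4,2) (4,3) (4,4)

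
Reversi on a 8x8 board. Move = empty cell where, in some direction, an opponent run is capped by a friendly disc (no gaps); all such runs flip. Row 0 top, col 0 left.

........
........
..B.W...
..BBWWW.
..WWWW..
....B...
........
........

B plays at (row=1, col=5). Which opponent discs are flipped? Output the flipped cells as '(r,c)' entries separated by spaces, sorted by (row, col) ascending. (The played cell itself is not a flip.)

Answer: (2,4)

Derivation:
Dir NW: first cell '.' (not opp) -> no flip
Dir N: first cell '.' (not opp) -> no flip
Dir NE: first cell '.' (not opp) -> no flip
Dir W: first cell '.' (not opp) -> no flip
Dir E: first cell '.' (not opp) -> no flip
Dir SW: opp run (2,4) capped by B -> flip
Dir S: first cell '.' (not opp) -> no flip
Dir SE: first cell '.' (not opp) -> no flip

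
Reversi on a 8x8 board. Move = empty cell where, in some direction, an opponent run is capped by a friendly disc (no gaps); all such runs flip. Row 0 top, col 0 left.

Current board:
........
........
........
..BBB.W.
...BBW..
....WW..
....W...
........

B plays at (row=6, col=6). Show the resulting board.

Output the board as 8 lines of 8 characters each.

Place B at (6,6); scan 8 dirs for brackets.
Dir NW: opp run (5,5) capped by B -> flip
Dir N: first cell '.' (not opp) -> no flip
Dir NE: first cell '.' (not opp) -> no flip
Dir W: first cell '.' (not opp) -> no flip
Dir E: first cell '.' (not opp) -> no flip
Dir SW: first cell '.' (not opp) -> no flip
Dir S: first cell '.' (not opp) -> no flip
Dir SE: first cell '.' (not opp) -> no flip
All flips: (5,5)

Answer: ........
........
........
..BBB.W.
...BBW..
....WB..
....W.B.
........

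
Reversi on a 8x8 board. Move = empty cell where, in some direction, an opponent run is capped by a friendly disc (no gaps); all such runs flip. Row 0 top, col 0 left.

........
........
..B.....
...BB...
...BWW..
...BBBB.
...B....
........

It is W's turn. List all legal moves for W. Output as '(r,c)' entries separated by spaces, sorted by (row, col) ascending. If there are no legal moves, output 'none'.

Answer: (1,1) (2,3) (2,4) (4,2) (6,2) (6,4) (6,5) (6,6) (6,7) (7,2)

Derivation:
(1,1): flips 2 -> legal
(1,2): no bracket -> illegal
(1,3): no bracket -> illegal
(2,1): no bracket -> illegal
(2,3): flips 1 -> legal
(2,4): flips 1 -> legal
(2,5): no bracket -> illegal
(3,1): no bracket -> illegal
(3,2): no bracket -> illegal
(3,5): no bracket -> illegal
(4,2): flips 1 -> legal
(4,6): no bracket -> illegal
(4,7): no bracket -> illegal
(5,2): no bracket -> illegal
(5,7): no bracket -> illegal
(6,2): flips 1 -> legal
(6,4): flips 1 -> legal
(6,5): flips 1 -> legal
(6,6): flips 1 -> legal
(6,7): flips 1 -> legal
(7,2): flips 2 -> legal
(7,3): no bracket -> illegal
(7,4): no bracket -> illegal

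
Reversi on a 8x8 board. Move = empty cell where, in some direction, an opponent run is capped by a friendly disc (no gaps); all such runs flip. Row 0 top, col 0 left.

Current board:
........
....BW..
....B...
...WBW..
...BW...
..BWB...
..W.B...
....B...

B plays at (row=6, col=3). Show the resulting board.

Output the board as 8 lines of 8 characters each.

Answer: ........
....BW..
....B...
...WBW..
...BW...
..BBB...
..WBB...
....B...

Derivation:
Place B at (6,3); scan 8 dirs for brackets.
Dir NW: first cell 'B' (not opp) -> no flip
Dir N: opp run (5,3) capped by B -> flip
Dir NE: first cell 'B' (not opp) -> no flip
Dir W: opp run (6,2), next='.' -> no flip
Dir E: first cell 'B' (not opp) -> no flip
Dir SW: first cell '.' (not opp) -> no flip
Dir S: first cell '.' (not opp) -> no flip
Dir SE: first cell 'B' (not opp) -> no flip
All flips: (5,3)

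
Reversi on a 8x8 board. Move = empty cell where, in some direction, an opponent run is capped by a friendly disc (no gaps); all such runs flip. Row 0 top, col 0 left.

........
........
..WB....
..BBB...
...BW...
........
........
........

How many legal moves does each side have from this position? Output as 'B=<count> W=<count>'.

-- B to move --
(1,1): flips 1 -> legal
(1,2): flips 1 -> legal
(1,3): no bracket -> illegal
(2,1): flips 1 -> legal
(3,1): no bracket -> illegal
(3,5): no bracket -> illegal
(4,5): flips 1 -> legal
(5,3): no bracket -> illegal
(5,4): flips 1 -> legal
(5,5): flips 1 -> legal
B mobility = 6
-- W to move --
(1,2): no bracket -> illegal
(1,3): no bracket -> illegal
(1,4): no bracket -> illegal
(2,1): no bracket -> illegal
(2,4): flips 2 -> legal
(2,5): no bracket -> illegal
(3,1): no bracket -> illegal
(3,5): no bracket -> illegal
(4,1): no bracket -> illegal
(4,2): flips 2 -> legal
(4,5): no bracket -> illegal
(5,2): no bracket -> illegal
(5,3): no bracket -> illegal
(5,4): no bracket -> illegal
W mobility = 2

Answer: B=6 W=2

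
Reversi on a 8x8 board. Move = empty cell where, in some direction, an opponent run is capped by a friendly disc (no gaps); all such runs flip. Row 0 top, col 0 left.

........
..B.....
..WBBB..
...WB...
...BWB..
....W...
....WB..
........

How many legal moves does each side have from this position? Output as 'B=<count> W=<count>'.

Answer: B=5 W=13

Derivation:
-- B to move --
(1,1): no bracket -> illegal
(1,3): no bracket -> illegal
(2,1): flips 1 -> legal
(3,1): no bracket -> illegal
(3,2): flips 2 -> legal
(3,5): no bracket -> illegal
(4,2): flips 1 -> legal
(5,3): no bracket -> illegal
(5,5): no bracket -> illegal
(6,3): flips 2 -> legal
(7,3): no bracket -> illegal
(7,4): flips 3 -> legal
(7,5): no bracket -> illegal
B mobility = 5
-- W to move --
(0,1): no bracket -> illegal
(0,2): flips 1 -> legal
(0,3): no bracket -> illegal
(1,1): no bracket -> illegal
(1,3): flips 1 -> legal
(1,4): flips 2 -> legal
(1,5): flips 1 -> legal
(1,6): no bracket -> illegal
(2,1): no bracket -> illegal
(2,6): flips 3 -> legal
(3,2): flips 1 -> legal
(3,5): flips 1 -> legal
(3,6): flips 1 -> legal
(4,2): flips 1 -> legal
(4,6): flips 1 -> legal
(5,2): no bracket -> illegal
(5,3): flips 1 -> legal
(5,5): no bracket -> illegal
(5,6): no bracket -> illegal
(6,6): flips 1 -> legal
(7,4): no bracket -> illegal
(7,5): no bracket -> illegal
(7,6): flips 1 -> legal
W mobility = 13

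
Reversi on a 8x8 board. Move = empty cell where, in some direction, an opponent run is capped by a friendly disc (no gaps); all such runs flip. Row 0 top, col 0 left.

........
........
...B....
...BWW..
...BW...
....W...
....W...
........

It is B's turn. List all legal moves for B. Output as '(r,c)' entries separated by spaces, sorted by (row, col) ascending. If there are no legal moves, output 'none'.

Answer: (2,5) (3,6) (4,5) (5,5) (6,5)

Derivation:
(2,4): no bracket -> illegal
(2,5): flips 1 -> legal
(2,6): no bracket -> illegal
(3,6): flips 2 -> legal
(4,5): flips 2 -> legal
(4,6): no bracket -> illegal
(5,3): no bracket -> illegal
(5,5): flips 1 -> legal
(6,3): no bracket -> illegal
(6,5): flips 1 -> legal
(7,3): no bracket -> illegal
(7,4): no bracket -> illegal
(7,5): no bracket -> illegal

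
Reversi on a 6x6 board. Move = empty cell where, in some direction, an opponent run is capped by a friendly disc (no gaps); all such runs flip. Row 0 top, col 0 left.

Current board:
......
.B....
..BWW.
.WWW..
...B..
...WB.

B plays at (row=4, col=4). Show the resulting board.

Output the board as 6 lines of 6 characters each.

Answer: ......
.B....
..BWW.
.WWB..
...BB.
...WB.

Derivation:
Place B at (4,4); scan 8 dirs for brackets.
Dir NW: opp run (3,3) capped by B -> flip
Dir N: first cell '.' (not opp) -> no flip
Dir NE: first cell '.' (not opp) -> no flip
Dir W: first cell 'B' (not opp) -> no flip
Dir E: first cell '.' (not opp) -> no flip
Dir SW: opp run (5,3), next=edge -> no flip
Dir S: first cell 'B' (not opp) -> no flip
Dir SE: first cell '.' (not opp) -> no flip
All flips: (3,3)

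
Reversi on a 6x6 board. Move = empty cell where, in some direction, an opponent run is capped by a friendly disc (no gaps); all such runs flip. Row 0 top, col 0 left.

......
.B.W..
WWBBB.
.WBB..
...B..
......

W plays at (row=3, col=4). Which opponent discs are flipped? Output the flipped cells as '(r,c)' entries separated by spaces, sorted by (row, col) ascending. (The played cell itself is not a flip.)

Answer: (3,2) (3,3)

Derivation:
Dir NW: opp run (2,3), next='.' -> no flip
Dir N: opp run (2,4), next='.' -> no flip
Dir NE: first cell '.' (not opp) -> no flip
Dir W: opp run (3,3) (3,2) capped by W -> flip
Dir E: first cell '.' (not opp) -> no flip
Dir SW: opp run (4,3), next='.' -> no flip
Dir S: first cell '.' (not opp) -> no flip
Dir SE: first cell '.' (not opp) -> no flip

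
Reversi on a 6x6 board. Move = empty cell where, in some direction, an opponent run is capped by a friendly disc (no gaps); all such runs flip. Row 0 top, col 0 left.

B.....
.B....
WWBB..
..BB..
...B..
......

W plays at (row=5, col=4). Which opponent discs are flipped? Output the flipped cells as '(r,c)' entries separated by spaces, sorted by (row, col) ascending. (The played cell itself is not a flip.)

Dir NW: opp run (4,3) (3,2) capped by W -> flip
Dir N: first cell '.' (not opp) -> no flip
Dir NE: first cell '.' (not opp) -> no flip
Dir W: first cell '.' (not opp) -> no flip
Dir E: first cell '.' (not opp) -> no flip
Dir SW: edge -> no flip
Dir S: edge -> no flip
Dir SE: edge -> no flip

Answer: (3,2) (4,3)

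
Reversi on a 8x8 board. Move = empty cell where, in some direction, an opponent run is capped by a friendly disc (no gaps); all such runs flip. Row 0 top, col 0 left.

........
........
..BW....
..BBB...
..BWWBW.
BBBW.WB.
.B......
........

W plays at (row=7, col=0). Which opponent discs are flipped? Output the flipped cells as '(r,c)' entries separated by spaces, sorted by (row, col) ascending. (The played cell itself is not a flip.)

Dir NW: edge -> no flip
Dir N: first cell '.' (not opp) -> no flip
Dir NE: opp run (6,1) (5,2) capped by W -> flip
Dir W: edge -> no flip
Dir E: first cell '.' (not opp) -> no flip
Dir SW: edge -> no flip
Dir S: edge -> no flip
Dir SE: edge -> no flip

Answer: (5,2) (6,1)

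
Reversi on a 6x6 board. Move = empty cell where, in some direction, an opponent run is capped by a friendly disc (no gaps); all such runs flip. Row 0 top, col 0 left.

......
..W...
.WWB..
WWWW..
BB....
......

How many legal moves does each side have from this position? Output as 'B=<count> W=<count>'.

-- B to move --
(0,1): flips 1 -> legal
(0,2): no bracket -> illegal
(0,3): no bracket -> illegal
(1,0): no bracket -> illegal
(1,1): flips 2 -> legal
(1,3): flips 2 -> legal
(2,0): flips 3 -> legal
(2,4): no bracket -> illegal
(3,4): no bracket -> illegal
(4,2): no bracket -> illegal
(4,3): flips 1 -> legal
(4,4): no bracket -> illegal
B mobility = 5
-- W to move --
(1,3): flips 1 -> legal
(1,4): flips 1 -> legal
(2,4): flips 1 -> legal
(3,4): flips 1 -> legal
(4,2): no bracket -> illegal
(5,0): flips 2 -> legal
(5,1): flips 1 -> legal
(5,2): flips 1 -> legal
W mobility = 7

Answer: B=5 W=7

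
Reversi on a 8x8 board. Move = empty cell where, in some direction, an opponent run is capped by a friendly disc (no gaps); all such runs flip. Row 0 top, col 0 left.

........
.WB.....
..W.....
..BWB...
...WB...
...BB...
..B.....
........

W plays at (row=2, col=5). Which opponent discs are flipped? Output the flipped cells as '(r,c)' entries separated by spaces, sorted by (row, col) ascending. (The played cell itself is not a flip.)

Dir NW: first cell '.' (not opp) -> no flip
Dir N: first cell '.' (not opp) -> no flip
Dir NE: first cell '.' (not opp) -> no flip
Dir W: first cell '.' (not opp) -> no flip
Dir E: first cell '.' (not opp) -> no flip
Dir SW: opp run (3,4) capped by W -> flip
Dir S: first cell '.' (not opp) -> no flip
Dir SE: first cell '.' (not opp) -> no flip

Answer: (3,4)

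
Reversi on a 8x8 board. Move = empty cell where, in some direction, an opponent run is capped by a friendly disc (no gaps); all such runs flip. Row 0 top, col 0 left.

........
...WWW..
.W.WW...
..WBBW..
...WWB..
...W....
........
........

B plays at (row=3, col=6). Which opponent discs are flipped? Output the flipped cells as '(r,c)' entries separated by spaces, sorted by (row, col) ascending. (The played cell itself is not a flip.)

Dir NW: first cell '.' (not opp) -> no flip
Dir N: first cell '.' (not opp) -> no flip
Dir NE: first cell '.' (not opp) -> no flip
Dir W: opp run (3,5) capped by B -> flip
Dir E: first cell '.' (not opp) -> no flip
Dir SW: first cell 'B' (not opp) -> no flip
Dir S: first cell '.' (not opp) -> no flip
Dir SE: first cell '.' (not opp) -> no flip

Answer: (3,5)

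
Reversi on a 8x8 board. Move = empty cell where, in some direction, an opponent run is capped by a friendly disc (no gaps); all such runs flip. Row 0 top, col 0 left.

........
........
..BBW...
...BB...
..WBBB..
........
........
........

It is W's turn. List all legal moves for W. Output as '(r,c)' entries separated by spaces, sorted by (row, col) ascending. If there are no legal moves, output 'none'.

Answer: (2,1) (4,6) (5,4)

Derivation:
(1,1): no bracket -> illegal
(1,2): no bracket -> illegal
(1,3): no bracket -> illegal
(1,4): no bracket -> illegal
(2,1): flips 2 -> legal
(2,5): no bracket -> illegal
(3,1): no bracket -> illegal
(3,2): no bracket -> illegal
(3,5): no bracket -> illegal
(3,6): no bracket -> illegal
(4,6): flips 3 -> legal
(5,2): no bracket -> illegal
(5,3): no bracket -> illegal
(5,4): flips 2 -> legal
(5,5): no bracket -> illegal
(5,6): no bracket -> illegal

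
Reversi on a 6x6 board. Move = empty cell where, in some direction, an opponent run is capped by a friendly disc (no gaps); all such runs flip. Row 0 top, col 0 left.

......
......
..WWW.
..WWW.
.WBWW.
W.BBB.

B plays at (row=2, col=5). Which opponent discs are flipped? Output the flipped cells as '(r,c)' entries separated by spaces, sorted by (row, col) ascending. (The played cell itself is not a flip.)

Dir NW: first cell '.' (not opp) -> no flip
Dir N: first cell '.' (not opp) -> no flip
Dir NE: edge -> no flip
Dir W: opp run (2,4) (2,3) (2,2), next='.' -> no flip
Dir E: edge -> no flip
Dir SW: opp run (3,4) (4,3) capped by B -> flip
Dir S: first cell '.' (not opp) -> no flip
Dir SE: edge -> no flip

Answer: (3,4) (4,3)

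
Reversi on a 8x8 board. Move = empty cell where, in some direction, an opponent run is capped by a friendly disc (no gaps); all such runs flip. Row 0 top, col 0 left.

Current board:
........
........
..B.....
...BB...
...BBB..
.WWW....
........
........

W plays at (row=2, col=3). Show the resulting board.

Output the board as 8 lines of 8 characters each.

Place W at (2,3); scan 8 dirs for brackets.
Dir NW: first cell '.' (not opp) -> no flip
Dir N: first cell '.' (not opp) -> no flip
Dir NE: first cell '.' (not opp) -> no flip
Dir W: opp run (2,2), next='.' -> no flip
Dir E: first cell '.' (not opp) -> no flip
Dir SW: first cell '.' (not opp) -> no flip
Dir S: opp run (3,3) (4,3) capped by W -> flip
Dir SE: opp run (3,4) (4,5), next='.' -> no flip
All flips: (3,3) (4,3)

Answer: ........
........
..BW....
...WB...
...WBB..
.WWW....
........
........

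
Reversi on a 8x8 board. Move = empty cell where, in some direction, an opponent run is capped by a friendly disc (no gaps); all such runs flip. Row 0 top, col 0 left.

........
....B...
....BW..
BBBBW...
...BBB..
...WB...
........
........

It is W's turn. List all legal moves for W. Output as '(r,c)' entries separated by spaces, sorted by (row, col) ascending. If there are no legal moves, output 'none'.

Answer: (0,3) (0,4) (2,3) (3,5) (5,2) (5,5) (5,6) (6,4)

Derivation:
(0,3): flips 1 -> legal
(0,4): flips 2 -> legal
(0,5): no bracket -> illegal
(1,3): no bracket -> illegal
(1,5): no bracket -> illegal
(2,0): no bracket -> illegal
(2,1): no bracket -> illegal
(2,2): no bracket -> illegal
(2,3): flips 3 -> legal
(3,5): flips 1 -> legal
(3,6): no bracket -> illegal
(4,0): no bracket -> illegal
(4,1): no bracket -> illegal
(4,2): no bracket -> illegal
(4,6): no bracket -> illegal
(5,2): flips 1 -> legal
(5,5): flips 1 -> legal
(5,6): flips 1 -> legal
(6,3): no bracket -> illegal
(6,4): flips 2 -> legal
(6,5): no bracket -> illegal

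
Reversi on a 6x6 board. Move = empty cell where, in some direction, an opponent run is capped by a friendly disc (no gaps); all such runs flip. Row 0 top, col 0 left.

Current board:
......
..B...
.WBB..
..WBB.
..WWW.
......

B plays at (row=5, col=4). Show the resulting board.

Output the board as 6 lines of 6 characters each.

Place B at (5,4); scan 8 dirs for brackets.
Dir NW: opp run (4,3) (3,2) (2,1), next='.' -> no flip
Dir N: opp run (4,4) capped by B -> flip
Dir NE: first cell '.' (not opp) -> no flip
Dir W: first cell '.' (not opp) -> no flip
Dir E: first cell '.' (not opp) -> no flip
Dir SW: edge -> no flip
Dir S: edge -> no flip
Dir SE: edge -> no flip
All flips: (4,4)

Answer: ......
..B...
.WBB..
..WBB.
..WWB.
....B.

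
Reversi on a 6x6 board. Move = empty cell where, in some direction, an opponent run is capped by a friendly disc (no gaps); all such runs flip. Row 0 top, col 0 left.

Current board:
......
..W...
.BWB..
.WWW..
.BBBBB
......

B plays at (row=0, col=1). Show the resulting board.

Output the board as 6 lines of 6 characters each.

Answer: .B....
..B...
.BWB..
.WWW..
.BBBBB
......

Derivation:
Place B at (0,1); scan 8 dirs for brackets.
Dir NW: edge -> no flip
Dir N: edge -> no flip
Dir NE: edge -> no flip
Dir W: first cell '.' (not opp) -> no flip
Dir E: first cell '.' (not opp) -> no flip
Dir SW: first cell '.' (not opp) -> no flip
Dir S: first cell '.' (not opp) -> no flip
Dir SE: opp run (1,2) capped by B -> flip
All flips: (1,2)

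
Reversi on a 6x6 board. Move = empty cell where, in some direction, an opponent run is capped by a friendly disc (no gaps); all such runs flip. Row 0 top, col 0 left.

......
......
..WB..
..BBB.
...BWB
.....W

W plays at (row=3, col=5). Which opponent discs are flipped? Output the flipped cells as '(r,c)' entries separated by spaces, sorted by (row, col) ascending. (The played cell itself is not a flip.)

Answer: (4,5)

Derivation:
Dir NW: first cell '.' (not opp) -> no flip
Dir N: first cell '.' (not opp) -> no flip
Dir NE: edge -> no flip
Dir W: opp run (3,4) (3,3) (3,2), next='.' -> no flip
Dir E: edge -> no flip
Dir SW: first cell 'W' (not opp) -> no flip
Dir S: opp run (4,5) capped by W -> flip
Dir SE: edge -> no flip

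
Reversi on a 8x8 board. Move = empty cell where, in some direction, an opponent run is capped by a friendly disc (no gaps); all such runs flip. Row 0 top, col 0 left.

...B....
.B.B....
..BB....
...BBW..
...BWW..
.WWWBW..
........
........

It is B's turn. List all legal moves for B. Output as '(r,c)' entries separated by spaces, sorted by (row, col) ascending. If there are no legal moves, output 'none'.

Answer: (3,6) (4,6) (5,0) (5,6) (6,1) (6,3) (6,6)

Derivation:
(2,4): no bracket -> illegal
(2,5): no bracket -> illegal
(2,6): no bracket -> illegal
(3,6): flips 2 -> legal
(4,0): no bracket -> illegal
(4,1): no bracket -> illegal
(4,2): no bracket -> illegal
(4,6): flips 2 -> legal
(5,0): flips 3 -> legal
(5,6): flips 2 -> legal
(6,0): no bracket -> illegal
(6,1): flips 1 -> legal
(6,2): no bracket -> illegal
(6,3): flips 1 -> legal
(6,4): no bracket -> illegal
(6,5): no bracket -> illegal
(6,6): flips 2 -> legal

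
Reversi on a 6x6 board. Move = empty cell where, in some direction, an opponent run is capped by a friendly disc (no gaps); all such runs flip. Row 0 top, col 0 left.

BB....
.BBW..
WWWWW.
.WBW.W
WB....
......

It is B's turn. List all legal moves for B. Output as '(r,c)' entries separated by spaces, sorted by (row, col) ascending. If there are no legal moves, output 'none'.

(0,2): no bracket -> illegal
(0,3): no bracket -> illegal
(0,4): no bracket -> illegal
(1,0): flips 1 -> legal
(1,4): flips 2 -> legal
(1,5): no bracket -> illegal
(2,5): no bracket -> illegal
(3,0): flips 2 -> legal
(3,4): flips 2 -> legal
(4,2): no bracket -> illegal
(4,3): no bracket -> illegal
(4,4): flips 2 -> legal
(4,5): no bracket -> illegal
(5,0): no bracket -> illegal
(5,1): no bracket -> illegal

Answer: (1,0) (1,4) (3,0) (3,4) (4,4)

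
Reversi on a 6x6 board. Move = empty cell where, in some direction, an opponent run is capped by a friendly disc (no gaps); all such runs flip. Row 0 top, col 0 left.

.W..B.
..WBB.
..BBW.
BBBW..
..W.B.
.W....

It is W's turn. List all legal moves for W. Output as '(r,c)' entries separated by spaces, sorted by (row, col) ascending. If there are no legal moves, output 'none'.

(0,2): flips 1 -> legal
(0,3): flips 2 -> legal
(0,5): no bracket -> illegal
(1,1): flips 1 -> legal
(1,5): flips 2 -> legal
(2,0): flips 1 -> legal
(2,1): flips 2 -> legal
(2,5): no bracket -> illegal
(3,4): flips 1 -> legal
(3,5): no bracket -> illegal
(4,0): no bracket -> illegal
(4,1): no bracket -> illegal
(4,3): no bracket -> illegal
(4,5): no bracket -> illegal
(5,3): no bracket -> illegal
(5,4): no bracket -> illegal
(5,5): flips 1 -> legal

Answer: (0,2) (0,3) (1,1) (1,5) (2,0) (2,1) (3,4) (5,5)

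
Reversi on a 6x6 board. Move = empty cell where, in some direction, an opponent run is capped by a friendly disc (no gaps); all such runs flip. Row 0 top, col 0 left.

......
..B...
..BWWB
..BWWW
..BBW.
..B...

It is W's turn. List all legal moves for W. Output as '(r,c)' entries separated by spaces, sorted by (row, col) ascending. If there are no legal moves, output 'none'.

(0,1): flips 1 -> legal
(0,2): no bracket -> illegal
(0,3): no bracket -> illegal
(1,1): flips 1 -> legal
(1,3): no bracket -> illegal
(1,4): no bracket -> illegal
(1,5): flips 1 -> legal
(2,1): flips 1 -> legal
(3,1): flips 1 -> legal
(4,1): flips 3 -> legal
(5,1): flips 1 -> legal
(5,3): flips 1 -> legal
(5,4): no bracket -> illegal

Answer: (0,1) (1,1) (1,5) (2,1) (3,1) (4,1) (5,1) (5,3)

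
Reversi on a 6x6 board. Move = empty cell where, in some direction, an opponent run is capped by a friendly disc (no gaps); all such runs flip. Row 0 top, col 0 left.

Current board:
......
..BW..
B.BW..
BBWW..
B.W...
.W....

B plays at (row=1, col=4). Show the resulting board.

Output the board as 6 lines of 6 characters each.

Answer: ......
..BBB.
B.BW..
BBWW..
B.W...
.W....

Derivation:
Place B at (1,4); scan 8 dirs for brackets.
Dir NW: first cell '.' (not opp) -> no flip
Dir N: first cell '.' (not opp) -> no flip
Dir NE: first cell '.' (not opp) -> no flip
Dir W: opp run (1,3) capped by B -> flip
Dir E: first cell '.' (not opp) -> no flip
Dir SW: opp run (2,3) (3,2), next='.' -> no flip
Dir S: first cell '.' (not opp) -> no flip
Dir SE: first cell '.' (not opp) -> no flip
All flips: (1,3)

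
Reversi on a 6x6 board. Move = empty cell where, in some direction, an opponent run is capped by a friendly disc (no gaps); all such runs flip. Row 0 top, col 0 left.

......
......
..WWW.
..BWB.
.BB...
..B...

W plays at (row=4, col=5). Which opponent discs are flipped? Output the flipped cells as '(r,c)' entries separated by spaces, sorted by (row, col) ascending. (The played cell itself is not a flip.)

Answer: (3,4)

Derivation:
Dir NW: opp run (3,4) capped by W -> flip
Dir N: first cell '.' (not opp) -> no flip
Dir NE: edge -> no flip
Dir W: first cell '.' (not opp) -> no flip
Dir E: edge -> no flip
Dir SW: first cell '.' (not opp) -> no flip
Dir S: first cell '.' (not opp) -> no flip
Dir SE: edge -> no flip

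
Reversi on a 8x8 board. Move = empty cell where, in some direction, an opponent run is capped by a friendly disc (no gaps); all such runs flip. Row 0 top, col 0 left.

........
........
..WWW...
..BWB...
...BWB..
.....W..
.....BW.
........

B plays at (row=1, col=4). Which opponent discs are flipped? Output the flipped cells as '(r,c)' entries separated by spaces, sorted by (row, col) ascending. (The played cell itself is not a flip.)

Dir NW: first cell '.' (not opp) -> no flip
Dir N: first cell '.' (not opp) -> no flip
Dir NE: first cell '.' (not opp) -> no flip
Dir W: first cell '.' (not opp) -> no flip
Dir E: first cell '.' (not opp) -> no flip
Dir SW: opp run (2,3) capped by B -> flip
Dir S: opp run (2,4) capped by B -> flip
Dir SE: first cell '.' (not opp) -> no flip

Answer: (2,3) (2,4)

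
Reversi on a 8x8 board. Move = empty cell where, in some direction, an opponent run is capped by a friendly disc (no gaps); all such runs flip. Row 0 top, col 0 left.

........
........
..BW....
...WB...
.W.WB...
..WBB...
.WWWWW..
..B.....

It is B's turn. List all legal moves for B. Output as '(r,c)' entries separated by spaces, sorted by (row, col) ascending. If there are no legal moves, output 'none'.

(1,2): flips 1 -> legal
(1,3): flips 3 -> legal
(1,4): no bracket -> illegal
(2,4): flips 1 -> legal
(3,0): no bracket -> illegal
(3,1): no bracket -> illegal
(3,2): flips 2 -> legal
(4,0): no bracket -> illegal
(4,2): flips 3 -> legal
(5,0): flips 1 -> legal
(5,1): flips 1 -> legal
(5,5): no bracket -> illegal
(5,6): no bracket -> illegal
(6,0): no bracket -> illegal
(6,6): no bracket -> illegal
(7,0): flips 3 -> legal
(7,1): flips 1 -> legal
(7,3): flips 1 -> legal
(7,4): flips 1 -> legal
(7,5): flips 1 -> legal
(7,6): flips 1 -> legal

Answer: (1,2) (1,3) (2,4) (3,2) (4,2) (5,0) (5,1) (7,0) (7,1) (7,3) (7,4) (7,5) (7,6)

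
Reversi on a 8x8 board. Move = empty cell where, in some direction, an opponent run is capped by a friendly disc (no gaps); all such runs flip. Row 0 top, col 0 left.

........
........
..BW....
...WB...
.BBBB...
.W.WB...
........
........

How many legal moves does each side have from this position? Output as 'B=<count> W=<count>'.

Answer: B=10 W=6

Derivation:
-- B to move --
(1,2): flips 1 -> legal
(1,3): flips 2 -> legal
(1,4): no bracket -> illegal
(2,4): flips 2 -> legal
(3,2): flips 1 -> legal
(4,0): no bracket -> illegal
(5,0): no bracket -> illegal
(5,2): flips 1 -> legal
(6,0): flips 1 -> legal
(6,1): flips 1 -> legal
(6,2): flips 1 -> legal
(6,3): flips 1 -> legal
(6,4): flips 1 -> legal
B mobility = 10
-- W to move --
(1,1): flips 1 -> legal
(1,2): no bracket -> illegal
(1,3): no bracket -> illegal
(2,1): flips 1 -> legal
(2,4): no bracket -> illegal
(2,5): no bracket -> illegal
(3,0): no bracket -> illegal
(3,1): flips 2 -> legal
(3,2): no bracket -> illegal
(3,5): flips 2 -> legal
(4,0): no bracket -> illegal
(4,5): flips 1 -> legal
(5,0): no bracket -> illegal
(5,2): no bracket -> illegal
(5,5): flips 2 -> legal
(6,3): no bracket -> illegal
(6,4): no bracket -> illegal
(6,5): no bracket -> illegal
W mobility = 6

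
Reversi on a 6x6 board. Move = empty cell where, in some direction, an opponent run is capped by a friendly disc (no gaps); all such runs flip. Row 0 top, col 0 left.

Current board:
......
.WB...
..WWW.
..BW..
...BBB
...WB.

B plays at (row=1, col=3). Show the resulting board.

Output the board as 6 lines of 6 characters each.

Place B at (1,3); scan 8 dirs for brackets.
Dir NW: first cell '.' (not opp) -> no flip
Dir N: first cell '.' (not opp) -> no flip
Dir NE: first cell '.' (not opp) -> no flip
Dir W: first cell 'B' (not opp) -> no flip
Dir E: first cell '.' (not opp) -> no flip
Dir SW: opp run (2,2), next='.' -> no flip
Dir S: opp run (2,3) (3,3) capped by B -> flip
Dir SE: opp run (2,4), next='.' -> no flip
All flips: (2,3) (3,3)

Answer: ......
.WBB..
..WBW.
..BB..
...BBB
...WB.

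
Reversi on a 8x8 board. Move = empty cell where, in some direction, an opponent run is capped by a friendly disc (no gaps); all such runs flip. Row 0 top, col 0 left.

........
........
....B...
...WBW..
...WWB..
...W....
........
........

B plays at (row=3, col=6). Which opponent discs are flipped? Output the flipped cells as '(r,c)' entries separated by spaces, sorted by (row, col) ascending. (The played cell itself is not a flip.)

Dir NW: first cell '.' (not opp) -> no flip
Dir N: first cell '.' (not opp) -> no flip
Dir NE: first cell '.' (not opp) -> no flip
Dir W: opp run (3,5) capped by B -> flip
Dir E: first cell '.' (not opp) -> no flip
Dir SW: first cell 'B' (not opp) -> no flip
Dir S: first cell '.' (not opp) -> no flip
Dir SE: first cell '.' (not opp) -> no flip

Answer: (3,5)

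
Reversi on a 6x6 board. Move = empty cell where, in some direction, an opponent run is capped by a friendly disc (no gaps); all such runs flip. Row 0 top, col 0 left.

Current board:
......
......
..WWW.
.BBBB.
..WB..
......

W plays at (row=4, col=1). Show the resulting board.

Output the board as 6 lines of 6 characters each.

Answer: ......
......
..WWW.
.BWBB.
.WWB..
......

Derivation:
Place W at (4,1); scan 8 dirs for brackets.
Dir NW: first cell '.' (not opp) -> no flip
Dir N: opp run (3,1), next='.' -> no flip
Dir NE: opp run (3,2) capped by W -> flip
Dir W: first cell '.' (not opp) -> no flip
Dir E: first cell 'W' (not opp) -> no flip
Dir SW: first cell '.' (not opp) -> no flip
Dir S: first cell '.' (not opp) -> no flip
Dir SE: first cell '.' (not opp) -> no flip
All flips: (3,2)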